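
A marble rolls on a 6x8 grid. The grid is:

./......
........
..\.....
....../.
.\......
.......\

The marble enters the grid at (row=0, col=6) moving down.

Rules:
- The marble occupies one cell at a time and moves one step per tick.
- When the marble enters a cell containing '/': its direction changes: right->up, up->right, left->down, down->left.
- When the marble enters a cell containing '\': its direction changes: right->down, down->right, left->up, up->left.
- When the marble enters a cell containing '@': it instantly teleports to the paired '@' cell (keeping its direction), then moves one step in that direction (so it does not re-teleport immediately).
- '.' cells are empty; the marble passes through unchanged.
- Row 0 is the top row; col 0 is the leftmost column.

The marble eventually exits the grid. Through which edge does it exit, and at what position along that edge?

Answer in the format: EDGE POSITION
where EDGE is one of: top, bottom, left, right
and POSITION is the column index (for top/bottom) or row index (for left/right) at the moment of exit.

Step 1: enter (0,6), '.' pass, move down to (1,6)
Step 2: enter (1,6), '.' pass, move down to (2,6)
Step 3: enter (2,6), '.' pass, move down to (3,6)
Step 4: enter (3,6), '/' deflects down->left, move left to (3,5)
Step 5: enter (3,5), '.' pass, move left to (3,4)
Step 6: enter (3,4), '.' pass, move left to (3,3)
Step 7: enter (3,3), '.' pass, move left to (3,2)
Step 8: enter (3,2), '.' pass, move left to (3,1)
Step 9: enter (3,1), '.' pass, move left to (3,0)
Step 10: enter (3,0), '.' pass, move left to (3,-1)
Step 11: at (3,-1) — EXIT via left edge, pos 3

Answer: left 3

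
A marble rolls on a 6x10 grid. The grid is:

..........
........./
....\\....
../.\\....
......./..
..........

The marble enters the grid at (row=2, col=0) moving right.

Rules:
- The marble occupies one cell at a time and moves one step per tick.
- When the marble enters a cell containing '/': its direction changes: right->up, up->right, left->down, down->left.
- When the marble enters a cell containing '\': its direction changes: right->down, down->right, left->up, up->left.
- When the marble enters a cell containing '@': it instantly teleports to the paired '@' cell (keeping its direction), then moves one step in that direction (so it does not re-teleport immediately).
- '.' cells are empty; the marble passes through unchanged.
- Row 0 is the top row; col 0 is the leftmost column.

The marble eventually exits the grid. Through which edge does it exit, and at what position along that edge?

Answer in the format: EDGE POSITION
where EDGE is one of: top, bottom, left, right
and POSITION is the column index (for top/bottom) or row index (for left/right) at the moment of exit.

Answer: bottom 5

Derivation:
Step 1: enter (2,0), '.' pass, move right to (2,1)
Step 2: enter (2,1), '.' pass, move right to (2,2)
Step 3: enter (2,2), '.' pass, move right to (2,3)
Step 4: enter (2,3), '.' pass, move right to (2,4)
Step 5: enter (2,4), '\' deflects right->down, move down to (3,4)
Step 6: enter (3,4), '\' deflects down->right, move right to (3,5)
Step 7: enter (3,5), '\' deflects right->down, move down to (4,5)
Step 8: enter (4,5), '.' pass, move down to (5,5)
Step 9: enter (5,5), '.' pass, move down to (6,5)
Step 10: at (6,5) — EXIT via bottom edge, pos 5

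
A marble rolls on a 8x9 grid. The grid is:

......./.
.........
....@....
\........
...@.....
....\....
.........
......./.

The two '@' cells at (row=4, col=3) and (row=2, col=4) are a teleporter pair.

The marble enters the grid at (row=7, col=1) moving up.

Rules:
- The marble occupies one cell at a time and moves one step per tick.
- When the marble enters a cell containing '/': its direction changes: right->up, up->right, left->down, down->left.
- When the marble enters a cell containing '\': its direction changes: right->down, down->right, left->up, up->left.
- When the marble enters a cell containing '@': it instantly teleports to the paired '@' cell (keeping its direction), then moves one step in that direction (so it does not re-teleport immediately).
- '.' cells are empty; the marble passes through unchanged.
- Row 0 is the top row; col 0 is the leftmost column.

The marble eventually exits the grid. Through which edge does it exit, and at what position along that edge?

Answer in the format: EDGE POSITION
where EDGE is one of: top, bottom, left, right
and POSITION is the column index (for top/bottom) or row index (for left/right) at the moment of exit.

Answer: top 1

Derivation:
Step 1: enter (7,1), '.' pass, move up to (6,1)
Step 2: enter (6,1), '.' pass, move up to (5,1)
Step 3: enter (5,1), '.' pass, move up to (4,1)
Step 4: enter (4,1), '.' pass, move up to (3,1)
Step 5: enter (3,1), '.' pass, move up to (2,1)
Step 6: enter (2,1), '.' pass, move up to (1,1)
Step 7: enter (1,1), '.' pass, move up to (0,1)
Step 8: enter (0,1), '.' pass, move up to (-1,1)
Step 9: at (-1,1) — EXIT via top edge, pos 1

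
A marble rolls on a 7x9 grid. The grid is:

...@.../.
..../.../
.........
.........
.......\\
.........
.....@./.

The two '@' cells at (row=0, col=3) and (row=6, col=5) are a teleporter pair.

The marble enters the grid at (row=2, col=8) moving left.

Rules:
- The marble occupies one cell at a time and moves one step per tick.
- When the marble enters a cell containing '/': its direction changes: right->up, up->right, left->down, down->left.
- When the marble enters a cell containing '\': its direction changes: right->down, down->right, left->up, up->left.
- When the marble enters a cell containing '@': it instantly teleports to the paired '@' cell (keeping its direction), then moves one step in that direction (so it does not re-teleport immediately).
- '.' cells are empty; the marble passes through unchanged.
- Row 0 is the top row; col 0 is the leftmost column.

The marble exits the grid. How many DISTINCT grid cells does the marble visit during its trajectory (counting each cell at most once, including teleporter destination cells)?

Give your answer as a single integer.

Step 1: enter (2,8), '.' pass, move left to (2,7)
Step 2: enter (2,7), '.' pass, move left to (2,6)
Step 3: enter (2,6), '.' pass, move left to (2,5)
Step 4: enter (2,5), '.' pass, move left to (2,4)
Step 5: enter (2,4), '.' pass, move left to (2,3)
Step 6: enter (2,3), '.' pass, move left to (2,2)
Step 7: enter (2,2), '.' pass, move left to (2,1)
Step 8: enter (2,1), '.' pass, move left to (2,0)
Step 9: enter (2,0), '.' pass, move left to (2,-1)
Step 10: at (2,-1) — EXIT via left edge, pos 2
Distinct cells visited: 9 (path length 9)

Answer: 9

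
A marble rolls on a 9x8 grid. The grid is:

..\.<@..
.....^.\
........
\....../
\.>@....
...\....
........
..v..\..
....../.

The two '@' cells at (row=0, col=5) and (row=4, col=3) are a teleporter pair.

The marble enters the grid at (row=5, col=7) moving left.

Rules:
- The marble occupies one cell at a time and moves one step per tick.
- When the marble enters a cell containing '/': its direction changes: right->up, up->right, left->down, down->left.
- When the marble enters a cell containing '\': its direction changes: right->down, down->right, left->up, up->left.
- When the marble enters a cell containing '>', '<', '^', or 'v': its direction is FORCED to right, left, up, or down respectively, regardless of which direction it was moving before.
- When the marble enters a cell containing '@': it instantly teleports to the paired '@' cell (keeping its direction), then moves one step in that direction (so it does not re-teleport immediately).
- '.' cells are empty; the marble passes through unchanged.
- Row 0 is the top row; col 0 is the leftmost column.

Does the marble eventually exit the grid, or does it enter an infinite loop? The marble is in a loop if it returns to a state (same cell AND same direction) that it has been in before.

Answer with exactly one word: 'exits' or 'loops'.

Step 1: enter (5,7), '.' pass, move left to (5,6)
Step 2: enter (5,6), '.' pass, move left to (5,5)
Step 3: enter (5,5), '.' pass, move left to (5,4)
Step 4: enter (5,4), '.' pass, move left to (5,3)
Step 5: enter (5,3), '\' deflects left->up, move up to (4,3)
Step 6: enter (4,3), '@' teleport (4,3)->(0,5), also enter (0,5), move up to (-1,5)
Step 7: at (-1,5) — EXIT via top edge, pos 5

Answer: exits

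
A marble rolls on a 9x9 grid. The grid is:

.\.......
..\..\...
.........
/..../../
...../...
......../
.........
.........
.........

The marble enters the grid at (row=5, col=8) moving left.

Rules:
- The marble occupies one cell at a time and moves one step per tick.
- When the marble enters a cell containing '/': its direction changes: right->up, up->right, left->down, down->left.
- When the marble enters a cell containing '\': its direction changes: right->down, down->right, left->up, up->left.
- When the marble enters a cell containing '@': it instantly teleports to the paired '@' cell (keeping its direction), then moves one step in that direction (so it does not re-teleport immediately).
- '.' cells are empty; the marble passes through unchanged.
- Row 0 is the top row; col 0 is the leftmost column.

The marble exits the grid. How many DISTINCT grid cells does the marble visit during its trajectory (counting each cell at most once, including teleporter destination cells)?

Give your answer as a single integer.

Answer: 4

Derivation:
Step 1: enter (5,8), '/' deflects left->down, move down to (6,8)
Step 2: enter (6,8), '.' pass, move down to (7,8)
Step 3: enter (7,8), '.' pass, move down to (8,8)
Step 4: enter (8,8), '.' pass, move down to (9,8)
Step 5: at (9,8) — EXIT via bottom edge, pos 8
Distinct cells visited: 4 (path length 4)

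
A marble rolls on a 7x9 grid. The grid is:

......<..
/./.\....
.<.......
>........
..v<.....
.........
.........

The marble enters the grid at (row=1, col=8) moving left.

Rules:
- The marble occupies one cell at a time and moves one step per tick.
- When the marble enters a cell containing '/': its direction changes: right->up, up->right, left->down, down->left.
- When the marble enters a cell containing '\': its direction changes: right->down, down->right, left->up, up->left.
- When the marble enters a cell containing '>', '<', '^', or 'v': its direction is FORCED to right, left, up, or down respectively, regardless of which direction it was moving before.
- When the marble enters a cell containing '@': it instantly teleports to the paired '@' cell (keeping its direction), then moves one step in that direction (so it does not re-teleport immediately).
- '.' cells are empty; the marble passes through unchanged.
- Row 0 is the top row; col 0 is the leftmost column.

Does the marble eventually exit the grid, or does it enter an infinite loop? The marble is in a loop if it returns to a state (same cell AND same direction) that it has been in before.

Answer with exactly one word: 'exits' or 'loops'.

Answer: exits

Derivation:
Step 1: enter (1,8), '.' pass, move left to (1,7)
Step 2: enter (1,7), '.' pass, move left to (1,6)
Step 3: enter (1,6), '.' pass, move left to (1,5)
Step 4: enter (1,5), '.' pass, move left to (1,4)
Step 5: enter (1,4), '\' deflects left->up, move up to (0,4)
Step 6: enter (0,4), '.' pass, move up to (-1,4)
Step 7: at (-1,4) — EXIT via top edge, pos 4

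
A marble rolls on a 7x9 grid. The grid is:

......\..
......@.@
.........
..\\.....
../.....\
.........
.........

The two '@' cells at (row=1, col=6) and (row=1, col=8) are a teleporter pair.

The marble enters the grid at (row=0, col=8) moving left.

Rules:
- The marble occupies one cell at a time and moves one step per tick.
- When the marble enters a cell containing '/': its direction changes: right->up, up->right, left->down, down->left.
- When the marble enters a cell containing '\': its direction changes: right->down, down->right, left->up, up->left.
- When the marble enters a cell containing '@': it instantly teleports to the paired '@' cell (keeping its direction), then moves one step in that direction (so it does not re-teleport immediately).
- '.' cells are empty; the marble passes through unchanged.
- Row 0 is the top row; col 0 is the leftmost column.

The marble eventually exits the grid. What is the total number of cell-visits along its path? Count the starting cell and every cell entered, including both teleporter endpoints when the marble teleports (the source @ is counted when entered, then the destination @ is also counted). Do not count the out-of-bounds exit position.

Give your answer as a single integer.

Step 1: enter (0,8), '.' pass, move left to (0,7)
Step 2: enter (0,7), '.' pass, move left to (0,6)
Step 3: enter (0,6), '\' deflects left->up, move up to (-1,6)
Step 4: at (-1,6) — EXIT via top edge, pos 6
Path length (cell visits): 3

Answer: 3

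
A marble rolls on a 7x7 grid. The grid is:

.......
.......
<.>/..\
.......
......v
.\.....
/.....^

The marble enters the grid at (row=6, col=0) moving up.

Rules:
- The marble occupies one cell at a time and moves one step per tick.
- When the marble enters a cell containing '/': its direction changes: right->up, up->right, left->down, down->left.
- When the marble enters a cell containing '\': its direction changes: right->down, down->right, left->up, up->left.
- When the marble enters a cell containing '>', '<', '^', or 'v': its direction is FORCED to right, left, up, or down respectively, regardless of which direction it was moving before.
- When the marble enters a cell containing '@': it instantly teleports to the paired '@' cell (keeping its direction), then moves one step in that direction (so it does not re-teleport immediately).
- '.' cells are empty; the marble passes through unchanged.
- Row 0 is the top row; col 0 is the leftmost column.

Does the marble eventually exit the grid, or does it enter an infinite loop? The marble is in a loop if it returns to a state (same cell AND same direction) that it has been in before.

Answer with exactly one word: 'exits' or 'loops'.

Answer: loops

Derivation:
Step 1: enter (6,0), '/' deflects up->right, move right to (6,1)
Step 2: enter (6,1), '.' pass, move right to (6,2)
Step 3: enter (6,2), '.' pass, move right to (6,3)
Step 4: enter (6,3), '.' pass, move right to (6,4)
Step 5: enter (6,4), '.' pass, move right to (6,5)
Step 6: enter (6,5), '.' pass, move right to (6,6)
Step 7: enter (6,6), '^' forces right->up, move up to (5,6)
Step 8: enter (5,6), '.' pass, move up to (4,6)
Step 9: enter (4,6), 'v' forces up->down, move down to (5,6)
Step 10: enter (5,6), '.' pass, move down to (6,6)
Step 11: enter (6,6), '^' forces down->up, move up to (5,6)
Step 12: at (5,6) dir=up — LOOP DETECTED (seen before)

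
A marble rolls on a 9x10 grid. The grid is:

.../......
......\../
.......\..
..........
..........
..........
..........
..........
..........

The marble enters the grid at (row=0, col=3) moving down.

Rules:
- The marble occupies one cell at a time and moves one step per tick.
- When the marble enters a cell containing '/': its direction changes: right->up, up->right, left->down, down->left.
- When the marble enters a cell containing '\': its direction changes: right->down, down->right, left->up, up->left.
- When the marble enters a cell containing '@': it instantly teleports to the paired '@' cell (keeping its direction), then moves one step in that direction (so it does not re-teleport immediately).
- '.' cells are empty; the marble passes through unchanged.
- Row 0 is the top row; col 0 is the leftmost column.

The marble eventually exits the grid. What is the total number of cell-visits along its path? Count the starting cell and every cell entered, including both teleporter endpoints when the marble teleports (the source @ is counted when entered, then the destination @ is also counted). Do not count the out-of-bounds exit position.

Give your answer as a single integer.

Answer: 4

Derivation:
Step 1: enter (0,3), '/' deflects down->left, move left to (0,2)
Step 2: enter (0,2), '.' pass, move left to (0,1)
Step 3: enter (0,1), '.' pass, move left to (0,0)
Step 4: enter (0,0), '.' pass, move left to (0,-1)
Step 5: at (0,-1) — EXIT via left edge, pos 0
Path length (cell visits): 4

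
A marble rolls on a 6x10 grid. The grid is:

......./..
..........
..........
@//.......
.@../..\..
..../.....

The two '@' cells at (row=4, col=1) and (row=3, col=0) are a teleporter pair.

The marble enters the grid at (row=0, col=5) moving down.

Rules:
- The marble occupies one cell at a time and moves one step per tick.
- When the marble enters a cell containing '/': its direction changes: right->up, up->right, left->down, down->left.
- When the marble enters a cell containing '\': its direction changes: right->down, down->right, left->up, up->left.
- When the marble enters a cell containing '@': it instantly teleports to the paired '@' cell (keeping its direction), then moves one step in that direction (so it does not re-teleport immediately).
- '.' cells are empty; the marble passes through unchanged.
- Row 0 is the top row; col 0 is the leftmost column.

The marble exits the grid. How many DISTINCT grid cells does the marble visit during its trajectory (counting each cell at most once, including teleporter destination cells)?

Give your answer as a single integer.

Answer: 6

Derivation:
Step 1: enter (0,5), '.' pass, move down to (1,5)
Step 2: enter (1,5), '.' pass, move down to (2,5)
Step 3: enter (2,5), '.' pass, move down to (3,5)
Step 4: enter (3,5), '.' pass, move down to (4,5)
Step 5: enter (4,5), '.' pass, move down to (5,5)
Step 6: enter (5,5), '.' pass, move down to (6,5)
Step 7: at (6,5) — EXIT via bottom edge, pos 5
Distinct cells visited: 6 (path length 6)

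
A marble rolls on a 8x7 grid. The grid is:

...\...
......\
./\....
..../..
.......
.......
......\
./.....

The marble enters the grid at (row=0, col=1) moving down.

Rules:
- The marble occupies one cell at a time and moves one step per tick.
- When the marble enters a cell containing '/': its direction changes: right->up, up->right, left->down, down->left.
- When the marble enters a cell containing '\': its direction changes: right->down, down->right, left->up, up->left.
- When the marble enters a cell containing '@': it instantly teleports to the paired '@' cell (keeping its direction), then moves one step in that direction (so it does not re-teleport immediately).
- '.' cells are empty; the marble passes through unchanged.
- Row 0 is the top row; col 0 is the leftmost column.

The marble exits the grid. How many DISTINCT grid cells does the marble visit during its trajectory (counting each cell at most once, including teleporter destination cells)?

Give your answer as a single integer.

Step 1: enter (0,1), '.' pass, move down to (1,1)
Step 2: enter (1,1), '.' pass, move down to (2,1)
Step 3: enter (2,1), '/' deflects down->left, move left to (2,0)
Step 4: enter (2,0), '.' pass, move left to (2,-1)
Step 5: at (2,-1) — EXIT via left edge, pos 2
Distinct cells visited: 4 (path length 4)

Answer: 4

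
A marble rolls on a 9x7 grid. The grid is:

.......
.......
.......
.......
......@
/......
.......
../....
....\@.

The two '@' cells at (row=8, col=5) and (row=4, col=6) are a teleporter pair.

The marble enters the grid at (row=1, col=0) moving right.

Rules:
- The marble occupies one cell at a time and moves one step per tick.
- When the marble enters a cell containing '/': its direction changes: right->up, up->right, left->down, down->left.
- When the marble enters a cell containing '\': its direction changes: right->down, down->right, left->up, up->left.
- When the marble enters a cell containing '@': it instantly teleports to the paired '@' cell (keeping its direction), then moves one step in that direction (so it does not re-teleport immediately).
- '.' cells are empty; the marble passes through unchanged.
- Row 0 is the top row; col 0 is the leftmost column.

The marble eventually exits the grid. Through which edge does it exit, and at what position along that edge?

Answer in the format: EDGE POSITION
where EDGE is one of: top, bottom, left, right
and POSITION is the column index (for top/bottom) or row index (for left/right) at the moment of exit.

Answer: right 1

Derivation:
Step 1: enter (1,0), '.' pass, move right to (1,1)
Step 2: enter (1,1), '.' pass, move right to (1,2)
Step 3: enter (1,2), '.' pass, move right to (1,3)
Step 4: enter (1,3), '.' pass, move right to (1,4)
Step 5: enter (1,4), '.' pass, move right to (1,5)
Step 6: enter (1,5), '.' pass, move right to (1,6)
Step 7: enter (1,6), '.' pass, move right to (1,7)
Step 8: at (1,7) — EXIT via right edge, pos 1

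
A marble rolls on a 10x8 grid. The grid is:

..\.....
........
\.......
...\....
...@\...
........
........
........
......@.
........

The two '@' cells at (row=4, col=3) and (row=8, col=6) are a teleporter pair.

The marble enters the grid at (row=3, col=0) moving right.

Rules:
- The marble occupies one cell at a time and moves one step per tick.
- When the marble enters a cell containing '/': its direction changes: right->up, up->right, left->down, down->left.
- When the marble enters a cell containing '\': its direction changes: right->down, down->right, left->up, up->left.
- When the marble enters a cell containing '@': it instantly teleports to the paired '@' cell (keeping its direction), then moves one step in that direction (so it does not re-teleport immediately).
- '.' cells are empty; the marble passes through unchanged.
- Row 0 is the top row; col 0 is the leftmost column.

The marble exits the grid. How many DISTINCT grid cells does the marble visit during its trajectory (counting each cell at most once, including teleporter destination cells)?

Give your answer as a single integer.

Step 1: enter (3,0), '.' pass, move right to (3,1)
Step 2: enter (3,1), '.' pass, move right to (3,2)
Step 3: enter (3,2), '.' pass, move right to (3,3)
Step 4: enter (3,3), '\' deflects right->down, move down to (4,3)
Step 5: enter (4,3), '@' teleport (4,3)->(8,6), also enter (8,6), move down to (9,6)
Step 6: enter (9,6), '.' pass, move down to (10,6)
Step 7: at (10,6) — EXIT via bottom edge, pos 6
Distinct cells visited: 7 (path length 7)

Answer: 7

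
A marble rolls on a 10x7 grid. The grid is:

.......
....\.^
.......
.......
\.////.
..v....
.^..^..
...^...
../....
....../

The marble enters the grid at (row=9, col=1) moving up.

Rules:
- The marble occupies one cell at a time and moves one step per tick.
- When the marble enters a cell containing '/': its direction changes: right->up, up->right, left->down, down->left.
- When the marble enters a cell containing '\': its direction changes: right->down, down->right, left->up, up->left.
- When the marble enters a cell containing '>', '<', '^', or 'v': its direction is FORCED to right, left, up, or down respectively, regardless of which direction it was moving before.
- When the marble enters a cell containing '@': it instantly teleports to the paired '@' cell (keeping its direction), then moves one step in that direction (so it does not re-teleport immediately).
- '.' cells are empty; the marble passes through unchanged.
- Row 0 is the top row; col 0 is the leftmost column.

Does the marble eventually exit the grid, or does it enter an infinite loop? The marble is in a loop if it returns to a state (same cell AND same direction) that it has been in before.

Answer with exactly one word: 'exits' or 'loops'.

Step 1: enter (9,1), '.' pass, move up to (8,1)
Step 2: enter (8,1), '.' pass, move up to (7,1)
Step 3: enter (7,1), '.' pass, move up to (6,1)
Step 4: enter (6,1), '^' forces up->up, move up to (5,1)
Step 5: enter (5,1), '.' pass, move up to (4,1)
Step 6: enter (4,1), '.' pass, move up to (3,1)
Step 7: enter (3,1), '.' pass, move up to (2,1)
Step 8: enter (2,1), '.' pass, move up to (1,1)
Step 9: enter (1,1), '.' pass, move up to (0,1)
Step 10: enter (0,1), '.' pass, move up to (-1,1)
Step 11: at (-1,1) — EXIT via top edge, pos 1

Answer: exits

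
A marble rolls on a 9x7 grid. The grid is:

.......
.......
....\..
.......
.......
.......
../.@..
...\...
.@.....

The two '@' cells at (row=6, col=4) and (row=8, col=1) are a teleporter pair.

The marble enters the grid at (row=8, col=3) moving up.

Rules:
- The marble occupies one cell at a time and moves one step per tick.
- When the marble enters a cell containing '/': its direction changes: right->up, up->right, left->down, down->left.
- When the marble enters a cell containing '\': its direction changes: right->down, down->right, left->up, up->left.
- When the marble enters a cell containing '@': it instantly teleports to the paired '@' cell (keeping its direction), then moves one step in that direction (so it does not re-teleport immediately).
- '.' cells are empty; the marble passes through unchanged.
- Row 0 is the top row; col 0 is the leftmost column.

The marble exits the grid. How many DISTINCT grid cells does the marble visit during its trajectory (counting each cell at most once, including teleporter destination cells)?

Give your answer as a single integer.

Step 1: enter (8,3), '.' pass, move up to (7,3)
Step 2: enter (7,3), '\' deflects up->left, move left to (7,2)
Step 3: enter (7,2), '.' pass, move left to (7,1)
Step 4: enter (7,1), '.' pass, move left to (7,0)
Step 5: enter (7,0), '.' pass, move left to (7,-1)
Step 6: at (7,-1) — EXIT via left edge, pos 7
Distinct cells visited: 5 (path length 5)

Answer: 5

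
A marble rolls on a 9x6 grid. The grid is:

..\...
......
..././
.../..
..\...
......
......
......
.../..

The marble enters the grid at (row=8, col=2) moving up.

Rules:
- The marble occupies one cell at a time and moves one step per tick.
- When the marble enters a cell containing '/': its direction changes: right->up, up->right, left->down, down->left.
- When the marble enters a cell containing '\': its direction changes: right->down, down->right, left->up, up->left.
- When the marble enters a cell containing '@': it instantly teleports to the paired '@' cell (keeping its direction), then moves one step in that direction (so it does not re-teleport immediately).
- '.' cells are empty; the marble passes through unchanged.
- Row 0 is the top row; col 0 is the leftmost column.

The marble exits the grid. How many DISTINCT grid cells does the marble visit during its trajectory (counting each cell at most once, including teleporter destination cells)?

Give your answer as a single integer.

Step 1: enter (8,2), '.' pass, move up to (7,2)
Step 2: enter (7,2), '.' pass, move up to (6,2)
Step 3: enter (6,2), '.' pass, move up to (5,2)
Step 4: enter (5,2), '.' pass, move up to (4,2)
Step 5: enter (4,2), '\' deflects up->left, move left to (4,1)
Step 6: enter (4,1), '.' pass, move left to (4,0)
Step 7: enter (4,0), '.' pass, move left to (4,-1)
Step 8: at (4,-1) — EXIT via left edge, pos 4
Distinct cells visited: 7 (path length 7)

Answer: 7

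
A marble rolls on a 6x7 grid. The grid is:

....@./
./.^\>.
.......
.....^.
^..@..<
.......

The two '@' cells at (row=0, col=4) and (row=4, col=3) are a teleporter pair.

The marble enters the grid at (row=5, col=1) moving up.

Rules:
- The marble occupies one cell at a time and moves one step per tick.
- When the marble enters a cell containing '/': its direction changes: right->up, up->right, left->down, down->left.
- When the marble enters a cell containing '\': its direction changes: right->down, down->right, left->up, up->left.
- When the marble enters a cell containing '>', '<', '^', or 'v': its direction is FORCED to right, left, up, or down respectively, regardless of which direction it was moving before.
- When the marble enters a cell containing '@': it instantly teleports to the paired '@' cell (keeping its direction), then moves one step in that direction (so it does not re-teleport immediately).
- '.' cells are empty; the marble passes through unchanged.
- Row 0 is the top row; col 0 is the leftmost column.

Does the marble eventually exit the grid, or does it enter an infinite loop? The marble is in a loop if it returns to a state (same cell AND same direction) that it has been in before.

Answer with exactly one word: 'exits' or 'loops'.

Step 1: enter (5,1), '.' pass, move up to (4,1)
Step 2: enter (4,1), '.' pass, move up to (3,1)
Step 3: enter (3,1), '.' pass, move up to (2,1)
Step 4: enter (2,1), '.' pass, move up to (1,1)
Step 5: enter (1,1), '/' deflects up->right, move right to (1,2)
Step 6: enter (1,2), '.' pass, move right to (1,3)
Step 7: enter (1,3), '^' forces right->up, move up to (0,3)
Step 8: enter (0,3), '.' pass, move up to (-1,3)
Step 9: at (-1,3) — EXIT via top edge, pos 3

Answer: exits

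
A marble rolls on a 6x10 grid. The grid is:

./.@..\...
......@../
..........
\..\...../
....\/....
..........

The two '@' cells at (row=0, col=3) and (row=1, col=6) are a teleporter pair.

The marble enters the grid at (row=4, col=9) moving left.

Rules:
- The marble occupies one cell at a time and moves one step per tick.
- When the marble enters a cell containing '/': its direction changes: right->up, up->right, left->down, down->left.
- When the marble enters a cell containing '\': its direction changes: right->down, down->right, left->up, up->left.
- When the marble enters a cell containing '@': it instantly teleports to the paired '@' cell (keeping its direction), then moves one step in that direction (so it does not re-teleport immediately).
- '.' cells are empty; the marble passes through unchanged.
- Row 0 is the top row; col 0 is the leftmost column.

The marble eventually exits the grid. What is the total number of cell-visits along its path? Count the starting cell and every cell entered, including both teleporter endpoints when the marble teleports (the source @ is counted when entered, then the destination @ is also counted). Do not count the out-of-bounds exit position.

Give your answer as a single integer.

Step 1: enter (4,9), '.' pass, move left to (4,8)
Step 2: enter (4,8), '.' pass, move left to (4,7)
Step 3: enter (4,7), '.' pass, move left to (4,6)
Step 4: enter (4,6), '.' pass, move left to (4,5)
Step 5: enter (4,5), '/' deflects left->down, move down to (5,5)
Step 6: enter (5,5), '.' pass, move down to (6,5)
Step 7: at (6,5) — EXIT via bottom edge, pos 5
Path length (cell visits): 6

Answer: 6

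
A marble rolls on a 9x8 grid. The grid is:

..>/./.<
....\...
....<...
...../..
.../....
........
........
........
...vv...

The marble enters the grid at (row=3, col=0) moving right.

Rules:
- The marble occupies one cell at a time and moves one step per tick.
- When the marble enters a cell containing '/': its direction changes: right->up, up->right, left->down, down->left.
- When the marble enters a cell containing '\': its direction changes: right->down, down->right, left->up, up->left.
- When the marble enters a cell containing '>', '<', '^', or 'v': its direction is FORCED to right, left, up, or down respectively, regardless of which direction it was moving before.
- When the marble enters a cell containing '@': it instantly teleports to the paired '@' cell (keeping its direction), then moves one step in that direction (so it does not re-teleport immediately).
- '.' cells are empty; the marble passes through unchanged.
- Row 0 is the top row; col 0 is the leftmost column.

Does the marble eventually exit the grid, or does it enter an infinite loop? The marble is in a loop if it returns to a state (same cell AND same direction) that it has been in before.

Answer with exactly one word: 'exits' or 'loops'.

Answer: exits

Derivation:
Step 1: enter (3,0), '.' pass, move right to (3,1)
Step 2: enter (3,1), '.' pass, move right to (3,2)
Step 3: enter (3,2), '.' pass, move right to (3,3)
Step 4: enter (3,3), '.' pass, move right to (3,4)
Step 5: enter (3,4), '.' pass, move right to (3,5)
Step 6: enter (3,5), '/' deflects right->up, move up to (2,5)
Step 7: enter (2,5), '.' pass, move up to (1,5)
Step 8: enter (1,5), '.' pass, move up to (0,5)
Step 9: enter (0,5), '/' deflects up->right, move right to (0,6)
Step 10: enter (0,6), '.' pass, move right to (0,7)
Step 11: enter (0,7), '<' forces right->left, move left to (0,6)
Step 12: enter (0,6), '.' pass, move left to (0,5)
Step 13: enter (0,5), '/' deflects left->down, move down to (1,5)
Step 14: enter (1,5), '.' pass, move down to (2,5)
Step 15: enter (2,5), '.' pass, move down to (3,5)
Step 16: enter (3,5), '/' deflects down->left, move left to (3,4)
Step 17: enter (3,4), '.' pass, move left to (3,3)
Step 18: enter (3,3), '.' pass, move left to (3,2)
Step 19: enter (3,2), '.' pass, move left to (3,1)
Step 20: enter (3,1), '.' pass, move left to (3,0)
Step 21: enter (3,0), '.' pass, move left to (3,-1)
Step 22: at (3,-1) — EXIT via left edge, pos 3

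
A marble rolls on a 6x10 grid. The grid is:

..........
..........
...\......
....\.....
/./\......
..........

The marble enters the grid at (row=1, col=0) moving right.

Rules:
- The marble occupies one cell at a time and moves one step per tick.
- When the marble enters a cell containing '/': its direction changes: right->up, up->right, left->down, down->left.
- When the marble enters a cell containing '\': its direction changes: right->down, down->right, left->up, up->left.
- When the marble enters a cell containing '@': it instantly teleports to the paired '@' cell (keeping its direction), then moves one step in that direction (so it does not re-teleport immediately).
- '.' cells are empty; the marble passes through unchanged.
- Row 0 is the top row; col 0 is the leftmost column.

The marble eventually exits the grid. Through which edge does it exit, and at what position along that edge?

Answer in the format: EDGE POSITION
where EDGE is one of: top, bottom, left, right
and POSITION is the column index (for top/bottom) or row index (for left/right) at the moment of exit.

Step 1: enter (1,0), '.' pass, move right to (1,1)
Step 2: enter (1,1), '.' pass, move right to (1,2)
Step 3: enter (1,2), '.' pass, move right to (1,3)
Step 4: enter (1,3), '.' pass, move right to (1,4)
Step 5: enter (1,4), '.' pass, move right to (1,5)
Step 6: enter (1,5), '.' pass, move right to (1,6)
Step 7: enter (1,6), '.' pass, move right to (1,7)
Step 8: enter (1,7), '.' pass, move right to (1,8)
Step 9: enter (1,8), '.' pass, move right to (1,9)
Step 10: enter (1,9), '.' pass, move right to (1,10)
Step 11: at (1,10) — EXIT via right edge, pos 1

Answer: right 1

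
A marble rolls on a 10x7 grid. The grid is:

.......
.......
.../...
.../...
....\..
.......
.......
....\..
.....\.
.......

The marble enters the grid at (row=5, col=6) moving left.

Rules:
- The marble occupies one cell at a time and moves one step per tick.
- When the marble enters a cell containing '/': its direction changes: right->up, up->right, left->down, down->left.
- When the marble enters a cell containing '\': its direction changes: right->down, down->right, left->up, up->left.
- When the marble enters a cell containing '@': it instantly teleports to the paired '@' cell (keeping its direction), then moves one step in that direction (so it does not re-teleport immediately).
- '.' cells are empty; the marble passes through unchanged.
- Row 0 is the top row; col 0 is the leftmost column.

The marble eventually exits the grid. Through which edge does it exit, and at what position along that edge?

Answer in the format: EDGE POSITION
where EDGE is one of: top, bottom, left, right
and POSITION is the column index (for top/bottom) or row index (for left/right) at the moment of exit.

Answer: left 5

Derivation:
Step 1: enter (5,6), '.' pass, move left to (5,5)
Step 2: enter (5,5), '.' pass, move left to (5,4)
Step 3: enter (5,4), '.' pass, move left to (5,3)
Step 4: enter (5,3), '.' pass, move left to (5,2)
Step 5: enter (5,2), '.' pass, move left to (5,1)
Step 6: enter (5,1), '.' pass, move left to (5,0)
Step 7: enter (5,0), '.' pass, move left to (5,-1)
Step 8: at (5,-1) — EXIT via left edge, pos 5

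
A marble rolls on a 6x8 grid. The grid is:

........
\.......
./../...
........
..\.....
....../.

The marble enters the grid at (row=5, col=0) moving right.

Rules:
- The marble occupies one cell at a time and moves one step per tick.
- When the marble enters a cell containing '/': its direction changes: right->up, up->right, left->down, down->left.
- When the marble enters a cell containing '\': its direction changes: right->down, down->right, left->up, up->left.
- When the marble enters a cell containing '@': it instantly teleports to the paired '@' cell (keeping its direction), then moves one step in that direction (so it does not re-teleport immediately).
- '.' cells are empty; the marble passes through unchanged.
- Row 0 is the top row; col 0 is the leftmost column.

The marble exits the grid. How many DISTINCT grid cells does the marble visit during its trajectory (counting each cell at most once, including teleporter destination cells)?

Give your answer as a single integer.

Step 1: enter (5,0), '.' pass, move right to (5,1)
Step 2: enter (5,1), '.' pass, move right to (5,2)
Step 3: enter (5,2), '.' pass, move right to (5,3)
Step 4: enter (5,3), '.' pass, move right to (5,4)
Step 5: enter (5,4), '.' pass, move right to (5,5)
Step 6: enter (5,5), '.' pass, move right to (5,6)
Step 7: enter (5,6), '/' deflects right->up, move up to (4,6)
Step 8: enter (4,6), '.' pass, move up to (3,6)
Step 9: enter (3,6), '.' pass, move up to (2,6)
Step 10: enter (2,6), '.' pass, move up to (1,6)
Step 11: enter (1,6), '.' pass, move up to (0,6)
Step 12: enter (0,6), '.' pass, move up to (-1,6)
Step 13: at (-1,6) — EXIT via top edge, pos 6
Distinct cells visited: 12 (path length 12)

Answer: 12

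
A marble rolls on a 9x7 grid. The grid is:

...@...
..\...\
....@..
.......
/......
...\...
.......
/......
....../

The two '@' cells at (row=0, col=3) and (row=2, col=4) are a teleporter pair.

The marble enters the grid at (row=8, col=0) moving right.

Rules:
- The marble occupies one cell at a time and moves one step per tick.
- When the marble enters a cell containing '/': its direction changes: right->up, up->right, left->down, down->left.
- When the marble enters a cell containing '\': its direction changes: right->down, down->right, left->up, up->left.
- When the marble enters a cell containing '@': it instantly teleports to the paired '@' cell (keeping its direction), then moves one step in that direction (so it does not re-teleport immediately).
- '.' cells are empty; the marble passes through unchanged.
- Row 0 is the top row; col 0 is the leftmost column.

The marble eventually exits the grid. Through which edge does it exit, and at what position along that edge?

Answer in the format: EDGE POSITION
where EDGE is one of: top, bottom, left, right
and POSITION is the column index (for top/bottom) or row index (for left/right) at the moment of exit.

Answer: top 2

Derivation:
Step 1: enter (8,0), '.' pass, move right to (8,1)
Step 2: enter (8,1), '.' pass, move right to (8,2)
Step 3: enter (8,2), '.' pass, move right to (8,3)
Step 4: enter (8,3), '.' pass, move right to (8,4)
Step 5: enter (8,4), '.' pass, move right to (8,5)
Step 6: enter (8,5), '.' pass, move right to (8,6)
Step 7: enter (8,6), '/' deflects right->up, move up to (7,6)
Step 8: enter (7,6), '.' pass, move up to (6,6)
Step 9: enter (6,6), '.' pass, move up to (5,6)
Step 10: enter (5,6), '.' pass, move up to (4,6)
Step 11: enter (4,6), '.' pass, move up to (3,6)
Step 12: enter (3,6), '.' pass, move up to (2,6)
Step 13: enter (2,6), '.' pass, move up to (1,6)
Step 14: enter (1,6), '\' deflects up->left, move left to (1,5)
Step 15: enter (1,5), '.' pass, move left to (1,4)
Step 16: enter (1,4), '.' pass, move left to (1,3)
Step 17: enter (1,3), '.' pass, move left to (1,2)
Step 18: enter (1,2), '\' deflects left->up, move up to (0,2)
Step 19: enter (0,2), '.' pass, move up to (-1,2)
Step 20: at (-1,2) — EXIT via top edge, pos 2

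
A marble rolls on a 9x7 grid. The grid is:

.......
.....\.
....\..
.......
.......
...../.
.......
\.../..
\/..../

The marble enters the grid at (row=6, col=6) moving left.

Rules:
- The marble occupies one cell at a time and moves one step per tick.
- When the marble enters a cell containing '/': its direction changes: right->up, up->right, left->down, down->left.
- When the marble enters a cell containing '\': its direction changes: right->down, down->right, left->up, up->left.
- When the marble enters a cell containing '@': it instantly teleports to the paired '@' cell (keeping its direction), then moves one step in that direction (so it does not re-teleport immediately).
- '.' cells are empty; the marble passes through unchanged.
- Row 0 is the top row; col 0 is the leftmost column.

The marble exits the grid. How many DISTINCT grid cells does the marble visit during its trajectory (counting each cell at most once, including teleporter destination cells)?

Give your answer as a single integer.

Answer: 7

Derivation:
Step 1: enter (6,6), '.' pass, move left to (6,5)
Step 2: enter (6,5), '.' pass, move left to (6,4)
Step 3: enter (6,4), '.' pass, move left to (6,3)
Step 4: enter (6,3), '.' pass, move left to (6,2)
Step 5: enter (6,2), '.' pass, move left to (6,1)
Step 6: enter (6,1), '.' pass, move left to (6,0)
Step 7: enter (6,0), '.' pass, move left to (6,-1)
Step 8: at (6,-1) — EXIT via left edge, pos 6
Distinct cells visited: 7 (path length 7)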